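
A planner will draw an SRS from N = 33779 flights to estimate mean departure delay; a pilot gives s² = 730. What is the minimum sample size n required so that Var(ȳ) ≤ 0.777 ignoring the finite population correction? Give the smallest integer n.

940

Without fpc, n₀ = s²/D = 730/0.777 = 939.5109.
Rounding up, n = 940.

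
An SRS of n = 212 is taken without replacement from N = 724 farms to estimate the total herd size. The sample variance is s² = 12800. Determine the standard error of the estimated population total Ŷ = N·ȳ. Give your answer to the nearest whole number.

4731

Var(Ŷ) = N²·Var(ȳ) = N²·(1 − n/N)·s²/n.
f = 212/724 = 0.29281768; Var(ȳ) = 0.70718232·12800/212 = 42.6978.
Var(Ŷ) = 724² · 42.6978 = 2.2381162 × 10^7.
SE(Ŷ) = √(2.2381162 × 10^7) = 4731.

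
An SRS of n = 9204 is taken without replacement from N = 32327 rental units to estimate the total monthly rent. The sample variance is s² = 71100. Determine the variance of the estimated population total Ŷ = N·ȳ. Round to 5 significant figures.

5.7743 × 10^9

Var(Ŷ) = N²·Var(ȳ) = N²·(1 − n/N)·s²/n.
f = 9204/32327 = 0.28471556; Var(ȳ) = 0.71528444·71100/9204 = 5.5255023.
Var(Ŷ) = 32327² · 5.5255023 = 5.7743429 × 10^9.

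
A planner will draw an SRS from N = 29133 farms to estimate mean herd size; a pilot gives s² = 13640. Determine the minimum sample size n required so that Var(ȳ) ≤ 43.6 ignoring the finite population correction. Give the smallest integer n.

Without fpc, n₀ = s²/D = 13640/43.6 = 312.8440.
Rounding up, n = 313.

313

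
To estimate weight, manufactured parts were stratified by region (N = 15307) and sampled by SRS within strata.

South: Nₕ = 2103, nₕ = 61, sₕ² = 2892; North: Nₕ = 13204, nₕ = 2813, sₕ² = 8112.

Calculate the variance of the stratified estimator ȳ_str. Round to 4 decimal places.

2.5576

Var(ȳ_str) = Σₕ Wₕ²(1 − fₕ)sₕ²/nₕ with Wₕ = Nₕ/N, N = 15307.
South: Wₕ = 0.13738812; term = 0.13738812²·(1 − 0.02900618)·2892/61 = 0.86892701.
North: Wₕ = 0.86261188; term = 0.86261188²·(1 − 0.21304150)·8112/2813 = 1.6886549.
Sum = 2.5575819.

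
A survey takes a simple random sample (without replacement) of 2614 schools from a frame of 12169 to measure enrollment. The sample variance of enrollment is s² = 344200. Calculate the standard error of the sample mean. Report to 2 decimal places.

Under SRS without replacement, Var(ȳ) = (1 − f)·s²/n with f = n/N = 2614/12169 = 0.21480812.
Var(ȳ) = (1 − 0.21480812)·344200/2614 = 0.78519188·131.67559 = 103.39061.
SE(ȳ) = √(103.39061) = 10.17.

10.17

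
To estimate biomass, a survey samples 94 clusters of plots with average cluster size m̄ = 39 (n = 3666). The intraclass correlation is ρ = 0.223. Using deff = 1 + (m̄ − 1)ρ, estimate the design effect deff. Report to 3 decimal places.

9.474

deff = 1 + (39 − 1)·0.223 = 1 + 8.474 = 9.474.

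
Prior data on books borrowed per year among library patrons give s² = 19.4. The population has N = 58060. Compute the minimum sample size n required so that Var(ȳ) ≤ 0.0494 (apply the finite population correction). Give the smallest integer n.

Without fpc, n₀ = s²/D = 19.4/0.0494 = 392.7126.
With fpc, (1 − n/N)·s²/n ≤ D requires n ≥ n₀/(1 + n₀/N) = 392.7126/(1 + 392.7126/58060) = 390.0742.
Rounding up, n = 391.

391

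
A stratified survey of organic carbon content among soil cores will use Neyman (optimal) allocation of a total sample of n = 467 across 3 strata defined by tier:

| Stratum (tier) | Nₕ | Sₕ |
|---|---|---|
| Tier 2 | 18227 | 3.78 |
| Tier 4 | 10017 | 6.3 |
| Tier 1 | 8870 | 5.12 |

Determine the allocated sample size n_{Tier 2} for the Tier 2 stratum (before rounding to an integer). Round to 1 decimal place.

Neyman allocation: nₕ = n·NₕSₕ / Σⱼ NⱼSⱼ.
Σ NⱼSⱼ = 18227·3.78 + 10017·6.3 + 8870·5.12 = 177419.56.
n_{Tier 2} = 467·18227·3.78 / 177419.56 = 181.4.

181.4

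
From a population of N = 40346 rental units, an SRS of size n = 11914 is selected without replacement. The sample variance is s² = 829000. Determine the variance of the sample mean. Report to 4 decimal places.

Under SRS without replacement, Var(ȳ) = (1 − f)·s²/n with f = n/N = 11914/40346 = 0.29529569.
Var(ȳ) = (1 − 0.29529569)·829000/11914 = 0.70470431·69.582004 = 49.034738.

49.0347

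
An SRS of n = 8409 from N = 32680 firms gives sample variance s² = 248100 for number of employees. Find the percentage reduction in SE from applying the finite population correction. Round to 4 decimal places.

13.8207

f = n/N = 8409/32680 = 0.25731334.
SE_no-fpc = √(s²/n) = 5.4317679; SE_fpc = √((1−f)s²/n) = 4.6810579.
Ratio = √(1−f) = 0.86179270. Reduction = 100·(1 − 0.86179270) = 13.8207%.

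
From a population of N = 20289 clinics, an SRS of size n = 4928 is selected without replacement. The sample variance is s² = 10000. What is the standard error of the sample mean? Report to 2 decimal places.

1.24

Under SRS without replacement, Var(ȳ) = (1 − f)·s²/n with f = n/N = 4928/20289 = 0.24289024.
Var(ȳ) = (1 − 0.24289024)·10000/4928 = 0.75710976·2.0292208 = 1.5363429.
SE(ȳ) = √(1.5363429) = 1.24.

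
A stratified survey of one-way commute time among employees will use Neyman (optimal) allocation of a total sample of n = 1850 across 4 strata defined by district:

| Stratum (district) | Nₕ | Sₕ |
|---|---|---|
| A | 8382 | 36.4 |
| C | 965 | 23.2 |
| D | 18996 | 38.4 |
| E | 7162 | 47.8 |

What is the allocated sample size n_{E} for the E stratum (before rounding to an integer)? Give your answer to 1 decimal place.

Neyman allocation: nₕ = n·NₕSₕ / Σⱼ NⱼSⱼ.
Σ NⱼSⱼ = 8382·36.4 + 965·23.2 + 18996·38.4 + 7162·47.8 = 1.3992828 × 10^6.
n_{E} = 1850·7162·47.8 / (1.3992828 × 10^6) = 452.6.

452.6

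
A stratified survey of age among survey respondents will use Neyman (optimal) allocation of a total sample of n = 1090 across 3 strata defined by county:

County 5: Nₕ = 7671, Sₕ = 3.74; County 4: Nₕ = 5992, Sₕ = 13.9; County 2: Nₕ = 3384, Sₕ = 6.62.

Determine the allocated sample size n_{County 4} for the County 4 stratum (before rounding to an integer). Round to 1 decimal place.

Neyman allocation: nₕ = n·NₕSₕ / Σⱼ NⱼSⱼ.
Σ NⱼSⱼ = 7671·3.74 + 5992·13.9 + 3384·6.62 = 134380.42.
n_{County 4} = 1090·5992·13.9 / 134380.42 = 675.6.

675.6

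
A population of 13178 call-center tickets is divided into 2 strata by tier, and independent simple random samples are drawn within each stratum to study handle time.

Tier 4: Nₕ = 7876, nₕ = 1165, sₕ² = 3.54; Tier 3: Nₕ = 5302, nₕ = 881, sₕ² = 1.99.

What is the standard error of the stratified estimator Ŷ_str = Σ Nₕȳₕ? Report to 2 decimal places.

462.12

Var(Ŷ_str) = Σₕ Nₕ²(1 − fₕ)sₕ²/nₕ.
Tier 4: 7876²·(1 − 1165/7876)·3.54/1165 = 160609.15.
Tier 3: 5302²·(1 − 881/5302)·1.99/881 = 52946.518.
Sum = 213555.67.
SE = √(213555.67) = 462.12.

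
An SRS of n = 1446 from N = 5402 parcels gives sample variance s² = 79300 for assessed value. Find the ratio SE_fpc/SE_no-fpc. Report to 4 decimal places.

f = n/N = 1446/5402 = 0.26767864.
SE_no-fpc = √(s²/n) = 7.4054669; SE_fpc = √((1−f)s²/n) = 6.3372859.
Ratio = √(1−f) = 0.85575777.

0.8558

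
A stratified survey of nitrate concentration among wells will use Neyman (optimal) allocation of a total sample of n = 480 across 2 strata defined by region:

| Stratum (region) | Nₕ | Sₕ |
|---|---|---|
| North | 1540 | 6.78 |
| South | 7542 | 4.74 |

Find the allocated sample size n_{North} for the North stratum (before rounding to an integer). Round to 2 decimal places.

108.50

Neyman allocation: nₕ = n·NₕSₕ / Σⱼ NⱼSⱼ.
Σ NⱼSⱼ = 1540·6.78 + 7542·4.74 = 46190.28.
n_{North} = 480·1540·6.78 / 46190.28 = 108.50.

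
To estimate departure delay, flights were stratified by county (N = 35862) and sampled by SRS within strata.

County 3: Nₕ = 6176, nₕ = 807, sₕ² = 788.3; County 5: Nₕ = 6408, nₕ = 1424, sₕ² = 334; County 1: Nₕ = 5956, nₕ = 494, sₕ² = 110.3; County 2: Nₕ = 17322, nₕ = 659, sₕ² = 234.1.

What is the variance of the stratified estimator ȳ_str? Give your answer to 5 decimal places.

Var(ȳ_str) = Σₕ Wₕ²(1 − fₕ)sₕ²/nₕ with Wₕ = Nₕ/N, N = 35862.
County 3: Wₕ = 0.17221572; term = 0.17221572²·(1 − 0.13066710)·788.3/807 = 0.025185447.
County 5: Wₕ = 0.17868496; term = 0.17868496²·(1 − 0.22222222)·334/1424 = 0.0058246254.
County 1: Wₕ = 0.16608109; term = 0.16608109²·(1 − 0.08294157)·110.3/494 = 0.0056478862.
County 2: Wₕ = 0.48301824; term = 0.48301824²·(1 − 0.03804411)·234.1/659 = 0.079725677.
Sum = 0.11638364.

0.11638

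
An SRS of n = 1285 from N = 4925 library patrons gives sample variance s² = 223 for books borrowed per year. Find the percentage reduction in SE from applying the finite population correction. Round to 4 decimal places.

f = n/N = 1285/4925 = 0.26091371.
SE_no-fpc = √(s²/n) = 0.41658235; SE_fpc = √((1−f)s²/n) = 0.35813638.
Ratio = √(1−f) = 0.85970128. Reduction = 100·(1 − 0.85970128) = 14.0299%.

14.0299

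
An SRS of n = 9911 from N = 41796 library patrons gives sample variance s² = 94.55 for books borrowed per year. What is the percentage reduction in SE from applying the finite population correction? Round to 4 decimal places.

12.6575

f = n/N = 9911/41796 = 0.23712795.
SE_no-fpc = √(s²/n) = 0.097672438; SE_fpc = √((1−f)s²/n) = 0.085309595.
Ratio = √(1−f) = 0.87342547. Reduction = 100·(1 − 0.87342547) = 12.6575%.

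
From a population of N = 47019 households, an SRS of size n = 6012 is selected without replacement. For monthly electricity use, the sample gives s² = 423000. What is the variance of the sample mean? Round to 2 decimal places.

61.36

Under SRS without replacement, Var(ȳ) = (1 − f)·s²/n with f = n/N = 6012/47019 = 0.12786320.
Var(ȳ) = (1 − 0.12786320)·423000/6012 = 0.87213680·70.359281 = 61.362918.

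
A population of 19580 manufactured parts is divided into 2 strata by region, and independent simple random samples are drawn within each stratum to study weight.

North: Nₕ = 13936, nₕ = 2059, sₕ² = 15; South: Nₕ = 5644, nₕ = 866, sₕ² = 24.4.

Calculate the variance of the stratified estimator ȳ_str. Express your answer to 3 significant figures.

Var(ȳ_str) = Σₕ Wₕ²(1 − fₕ)sₕ²/nₕ with Wₕ = Nₕ/N, N = 19580.
North: Wₕ = 0.71174668; term = 0.71174668²·(1 − 0.14774684)·15/2059 = 0.0031452446.
South: Wₕ = 0.28825332; term = 0.28825332²·(1 − 0.15343728)·24.4/866 = 0.0019818907.
Sum = 0.0051271353.

0.00513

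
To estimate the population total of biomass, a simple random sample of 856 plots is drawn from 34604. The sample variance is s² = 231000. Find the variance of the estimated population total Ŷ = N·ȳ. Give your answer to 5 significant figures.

Var(Ŷ) = N²·Var(ȳ) = N²·(1 − n/N)·s²/n.
f = 856/34604 = 0.02473702; Var(ȳ) = 0.97526298·231000/856 = 263.18428.
Var(Ŷ) = 34604² · 263.18428 = 3.1514655 × 10^11.

3.1515 × 10^11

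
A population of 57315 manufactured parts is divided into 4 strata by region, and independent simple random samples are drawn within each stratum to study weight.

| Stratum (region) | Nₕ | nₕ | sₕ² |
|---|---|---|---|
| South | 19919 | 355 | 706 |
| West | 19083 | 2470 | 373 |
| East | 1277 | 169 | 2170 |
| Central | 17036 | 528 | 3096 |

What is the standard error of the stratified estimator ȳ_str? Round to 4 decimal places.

Var(ȳ_str) = Σₕ Wₕ²(1 − fₕ)sₕ²/nₕ with Wₕ = Nₕ/N, N = 57315.
South: Wₕ = 0.34753555; term = 0.34753555²·(1 − 0.01782218)·706/355 = 0.2359201.
West: Wₕ = 0.33294949; term = 0.33294949²·(1 − 0.12943458)·373/2470 = 0.014573706.
East: Wₕ = 0.02228038; term = 0.02228038²·(1 − 0.13234143)·2170/169 = 0.0055305343.
Central: Wₕ = 0.29723458; term = 0.29723458²·(1 − 0.03099319)·3096/528 = 0.50198707.
Sum = 0.75801141.
SE = √(0.75801141) = 0.8706.

0.8706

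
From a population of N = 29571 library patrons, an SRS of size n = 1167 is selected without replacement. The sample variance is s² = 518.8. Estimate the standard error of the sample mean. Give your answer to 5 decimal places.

0.65346

Under SRS without replacement, Var(ȳ) = (1 − f)·s²/n with f = n/N = 1167/29571 = 0.03946434.
Var(ȳ) = (1 − 0.03946434)·518.8/1167 = 0.96053566·0.4445587 = 0.42701448.
SE(ȳ) = √(0.42701448) = 0.65346.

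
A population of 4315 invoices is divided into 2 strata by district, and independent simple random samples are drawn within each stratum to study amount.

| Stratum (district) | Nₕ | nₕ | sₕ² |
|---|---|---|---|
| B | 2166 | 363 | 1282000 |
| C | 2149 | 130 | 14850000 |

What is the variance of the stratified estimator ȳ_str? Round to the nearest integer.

Var(ȳ_str) = Σₕ Wₕ²(1 − fₕ)sₕ²/nₕ with Wₕ = Nₕ/N, N = 4315.
B: Wₕ = 0.50196987; term = 0.50196987²·(1 − 0.16759003)·1282000/363 = 740.75396.
C: Wₕ = 0.49803013; term = 0.49803013²·(1 − 0.06049325)·14850000/130 = 26619.153.
Sum = 27359.907.

27360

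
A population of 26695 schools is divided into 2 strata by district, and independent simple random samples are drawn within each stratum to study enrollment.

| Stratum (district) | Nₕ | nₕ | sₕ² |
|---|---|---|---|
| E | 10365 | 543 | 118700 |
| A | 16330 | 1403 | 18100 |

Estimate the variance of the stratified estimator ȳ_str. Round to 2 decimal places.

Var(ȳ_str) = Σₕ Wₕ²(1 − fₕ)sₕ²/nₕ with Wₕ = Nₕ/N, N = 26695.
E: Wₕ = 0.38827496; term = 0.38827496²·(1 − 0.05238784)·118700/543 = 31.229158.
A: Wₕ = 0.61172504; term = 0.61172504²·(1 − 0.08591549)·18100/1403 = 4.4128562.
Sum = 35.642014.

35.64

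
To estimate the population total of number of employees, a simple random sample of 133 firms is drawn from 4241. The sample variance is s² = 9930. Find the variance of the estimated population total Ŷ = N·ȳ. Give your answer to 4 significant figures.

Var(Ŷ) = N²·Var(ȳ) = N²·(1 − n/N)·s²/n.
f = 133/4241 = 0.03136053; Var(ȳ) = 0.96863947·9930/133 = 72.320225.
Var(Ŷ) = 4241² · 72.320225 = 1.3007574 × 10^9.

1.301 × 10^9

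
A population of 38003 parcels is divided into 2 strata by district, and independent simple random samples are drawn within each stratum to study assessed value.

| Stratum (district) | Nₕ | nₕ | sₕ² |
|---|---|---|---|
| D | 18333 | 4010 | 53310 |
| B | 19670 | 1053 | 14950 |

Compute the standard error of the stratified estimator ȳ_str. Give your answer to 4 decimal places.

Var(ȳ_str) = Σₕ Wₕ²(1 − fₕ)sₕ²/nₕ with Wₕ = Nₕ/N, N = 38003.
D: Wₕ = 0.48240928; term = 0.48240928²·(1 − 0.21873125)·53310/4010 = 2.4171081.
B: Wₕ = 0.51759072; term = 0.51759072²·(1 − 0.05353330)·14950/1053 = 3.5999056.
Sum = 6.0170137.
SE = √(6.0170137) = 2.4530.

2.4530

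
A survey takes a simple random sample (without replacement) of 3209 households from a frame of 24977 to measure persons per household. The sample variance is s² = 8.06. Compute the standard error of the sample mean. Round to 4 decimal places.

Under SRS without replacement, Var(ȳ) = (1 − f)·s²/n with f = n/N = 3209/24977 = 0.12847820.
Var(ȳ) = (1 − 0.12847820)·8.06/3209 = 0.87152180·0.0025116859 = 0.002188989.
SE(ȳ) = √(0.002188989) = 0.0468.

0.0468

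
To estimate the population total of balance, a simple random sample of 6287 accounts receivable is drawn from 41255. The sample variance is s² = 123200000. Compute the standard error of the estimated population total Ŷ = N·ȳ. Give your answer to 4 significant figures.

Var(Ŷ) = N²·Var(ȳ) = N²·(1 − n/N)·s²/n.
f = 6287/41255 = 0.15239365; Var(ȳ) = 0.84760635·123200000/6287 = 16609.687.
Var(Ŷ) = 41255² · 16609.687 = 2.8269272 × 10^13.
SE(Ŷ) = √(2.8269272 × 10^13) = 5.317 × 10^6.

5.317 × 10^6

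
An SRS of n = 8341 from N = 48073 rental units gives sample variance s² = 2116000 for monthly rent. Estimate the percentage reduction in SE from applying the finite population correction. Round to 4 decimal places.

f = n/N = 8341/48073 = 0.17350696.
SE_no-fpc = √(s²/n) = 15.927542; SE_fpc = √((1−f)s²/n) = 14.479994.
Ratio = √(1−f) = 0.90911663. Reduction = 100·(1 − 0.90911663) = 9.0883%.

9.0883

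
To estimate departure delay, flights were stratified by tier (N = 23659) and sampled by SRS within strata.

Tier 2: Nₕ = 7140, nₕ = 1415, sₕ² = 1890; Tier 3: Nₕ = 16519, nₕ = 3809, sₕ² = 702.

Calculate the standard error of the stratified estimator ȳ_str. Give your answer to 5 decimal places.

0.40825

Var(ȳ_str) = Σₕ Wₕ²(1 − fₕ)sₕ²/nₕ with Wₕ = Nₕ/N, N = 23659.
Tier 2: Wₕ = 0.30178790; term = 0.30178790²·(1 − 0.19817927)·1890/1415 = 0.097540797.
Tier 3: Wₕ = 0.69821210; term = 0.69821210²·(1 − 0.23058297)·702/3809 = 0.069129382.
Sum = 0.16667018.
SE = √(0.16667018) = 0.40825.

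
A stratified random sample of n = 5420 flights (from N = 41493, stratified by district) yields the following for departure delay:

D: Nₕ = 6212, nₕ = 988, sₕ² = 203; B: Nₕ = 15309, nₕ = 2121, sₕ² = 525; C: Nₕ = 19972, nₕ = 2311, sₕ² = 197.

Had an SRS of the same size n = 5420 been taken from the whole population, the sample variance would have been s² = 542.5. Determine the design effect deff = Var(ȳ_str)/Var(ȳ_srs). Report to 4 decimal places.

Var(ȳ_str) = Σ Wₕ²(1−fₕ)sₕ²/nₕ with Wₕ = Nₕ/41493:
  D: (6212/41493)²·(1−988/6212)·203/988 = 0.0038727908
  B: (15309/41493)²·(1−2121/15309)·525/2121 = 0.029026503
  C: (19972/41493)²·(1−2311/19972)·197/2311 = 0.017464391
  → Var(ȳ_str) = 0.050363685.
Var(ȳ_srs) = (1 − 5420/41493)·542.5/5420 = 0.087017756.
deff = 0.050363685 / 0.087017756 = 0.5788.

0.5788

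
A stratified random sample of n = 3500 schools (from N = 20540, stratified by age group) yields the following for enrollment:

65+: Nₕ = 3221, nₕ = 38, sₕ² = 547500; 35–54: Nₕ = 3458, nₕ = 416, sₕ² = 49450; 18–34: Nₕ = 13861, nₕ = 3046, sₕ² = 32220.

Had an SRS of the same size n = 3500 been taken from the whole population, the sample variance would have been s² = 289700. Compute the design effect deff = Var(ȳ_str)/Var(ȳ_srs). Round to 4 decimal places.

Var(ȳ_str) = Σ Wₕ²(1−fₕ)sₕ²/nₕ with Wₕ = Nₕ/20540:
  65+: (3221/20540)²·(1−38/3221)·547500/38 = 350.12814
  35–54: (3458/20540)²·(1−416/3458)·49450/416 = 2.9638504
  18–34: (13861/20540)²·(1−3046/13861)·32220/3046 = 3.7585112
  → Var(ȳ_str) = 356.8505.
Var(ȳ_srs) = (1 − 3500/20540)·289700/3500 = 68.667242.
deff = 356.8505 / 68.667242 = 5.1968.

5.1968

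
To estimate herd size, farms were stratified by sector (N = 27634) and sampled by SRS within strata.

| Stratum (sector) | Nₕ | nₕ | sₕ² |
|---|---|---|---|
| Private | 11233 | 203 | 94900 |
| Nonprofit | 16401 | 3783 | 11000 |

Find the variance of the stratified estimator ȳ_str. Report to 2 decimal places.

Var(ȳ_str) = Σₕ Wₕ²(1 − fₕ)sₕ²/nₕ with Wₕ = Nₕ/N, N = 27634.
Private: Wₕ = 0.40649200; term = 0.40649200²·(1 − 0.01807175)·94900/203 = 75.849713.
Nonprofit: Wₕ = 0.59350800; term = 0.59350800²·(1 − 0.23065667)·11000/3783 = 0.7880063.
Sum = 76.637719.

76.64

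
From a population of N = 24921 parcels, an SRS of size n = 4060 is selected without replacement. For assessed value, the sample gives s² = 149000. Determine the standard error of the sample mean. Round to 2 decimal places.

5.54

Under SRS without replacement, Var(ȳ) = (1 − f)·s²/n with f = n/N = 4060/24921 = 0.16291481.
Var(ȳ) = (1 − 0.16291481)·149000/4060 = 0.83708519·36.699507 = 30.720614.
SE(ȳ) = √(30.720614) = 5.54.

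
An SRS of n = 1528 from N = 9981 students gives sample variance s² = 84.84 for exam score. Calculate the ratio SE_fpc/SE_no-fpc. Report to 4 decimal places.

0.9203

f = n/N = 1528/9981 = 0.15309087.
SE_no-fpc = √(s²/n) = 0.23563438; SE_fpc = √((1−f)s²/n) = 0.21684882.
Ratio = √(1−f) = 0.92027666.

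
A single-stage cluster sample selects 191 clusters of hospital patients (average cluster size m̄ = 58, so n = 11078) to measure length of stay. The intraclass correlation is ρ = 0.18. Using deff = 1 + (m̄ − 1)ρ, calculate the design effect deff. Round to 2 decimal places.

11.26

deff = 1 + (58 − 1)·0.18 = 1 + 10.26 = 11.26.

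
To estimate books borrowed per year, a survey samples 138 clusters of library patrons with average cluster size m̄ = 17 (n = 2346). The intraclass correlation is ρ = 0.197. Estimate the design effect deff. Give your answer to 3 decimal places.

4.152

deff = 1 + (17 − 1)·0.197 = 1 + 3.152 = 4.152.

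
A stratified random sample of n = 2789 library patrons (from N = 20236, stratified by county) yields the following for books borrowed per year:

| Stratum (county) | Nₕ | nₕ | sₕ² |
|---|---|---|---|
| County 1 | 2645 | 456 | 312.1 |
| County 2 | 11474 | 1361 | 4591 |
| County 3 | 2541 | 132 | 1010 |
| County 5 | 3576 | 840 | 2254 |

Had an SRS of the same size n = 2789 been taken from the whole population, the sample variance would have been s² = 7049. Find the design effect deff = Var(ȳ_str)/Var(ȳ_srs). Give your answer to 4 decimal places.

0.5250

Var(ȳ_str) = Σ Wₕ²(1−fₕ)sₕ²/nₕ with Wₕ = Nₕ/20236:
  County 1: (2645/20236)²·(1−456/2645)·312.1/456 = 0.0096772291
  County 2: (11474/20236)²·(1−1361/11474)·4591/1361 = 0.95586086
  County 3: (2541/20236)²·(1−132/2541)·1010/132 = 0.11437723
  County 5: (3576/20236)²·(1−840/3576)·2254/840 = 0.064111935
  → Var(ȳ_str) = 1.1440273.
Var(ȳ_srs) = (1 − 2789/20236)·7049/2789 = 2.1790896.
deff = 1.1440273 / 2.1790896 = 0.5250.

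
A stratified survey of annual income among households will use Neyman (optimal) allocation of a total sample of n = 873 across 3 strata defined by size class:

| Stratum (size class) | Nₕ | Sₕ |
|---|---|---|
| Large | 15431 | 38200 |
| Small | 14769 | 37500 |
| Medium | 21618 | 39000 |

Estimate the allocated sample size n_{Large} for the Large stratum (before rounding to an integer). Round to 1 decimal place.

Neyman allocation: nₕ = n·NₕSₕ / Σⱼ NⱼSⱼ.
Σ NⱼSⱼ = 15431·38200 + 14769·37500 + 21618·39000 = 1.9864037 × 10^9.
n_{Large} = 873·15431·38200 / (1.9864037 × 10^9) = 259.1.

259.1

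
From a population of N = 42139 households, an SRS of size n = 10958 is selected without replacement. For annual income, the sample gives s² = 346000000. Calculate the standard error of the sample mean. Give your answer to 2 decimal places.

152.85

Under SRS without replacement, Var(ȳ) = (1 − f)·s²/n with f = n/N = 10958/42139 = 0.26004414.
Var(ȳ) = (1 − 0.26004414)·346000000/10958 = 0.73995586·31575.105 = 23364.184.
SE(ȳ) = √(23364.184) = 152.85.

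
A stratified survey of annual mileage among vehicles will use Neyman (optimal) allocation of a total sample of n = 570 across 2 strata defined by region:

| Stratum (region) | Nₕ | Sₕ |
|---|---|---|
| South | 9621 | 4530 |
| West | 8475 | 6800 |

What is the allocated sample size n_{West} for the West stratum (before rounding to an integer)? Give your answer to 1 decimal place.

324.6

Neyman allocation: nₕ = n·NₕSₕ / Σⱼ NⱼSⱼ.
Σ NⱼSⱼ = 9621·4530 + 8475·6800 = 1.0121313 × 10^8.
n_{West} = 570·8475·6800 / (1.0121313 × 10^8) = 324.6.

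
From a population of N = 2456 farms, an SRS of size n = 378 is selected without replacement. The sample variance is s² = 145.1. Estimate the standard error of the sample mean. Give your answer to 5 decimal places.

0.56990

Under SRS without replacement, Var(ȳ) = (1 − f)·s²/n with f = n/N = 378/2456 = 0.15390879.
Var(ȳ) = (1 − 0.15390879)·145.1/378 = 0.84609121·0.38386243 = 0.32478263.
SE(ȳ) = √(0.32478263) = 0.56990.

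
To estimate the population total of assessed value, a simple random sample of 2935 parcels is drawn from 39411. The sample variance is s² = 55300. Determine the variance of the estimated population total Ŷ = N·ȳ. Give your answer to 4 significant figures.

Var(Ŷ) = N²·Var(ȳ) = N²·(1 − n/N)·s²/n.
f = 2935/39411 = 0.07447159; Var(ȳ) = 0.92552841·55300/2935 = 17.438406.
Var(Ŷ) = 39411² · 17.438406 = 2.7085802 × 10^10.

2.709 × 10^10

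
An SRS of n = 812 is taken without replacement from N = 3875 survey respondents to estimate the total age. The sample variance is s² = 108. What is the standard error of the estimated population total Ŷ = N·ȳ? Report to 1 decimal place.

1256.4

Var(Ŷ) = N²·Var(ȳ) = N²·(1 − n/N)·s²/n.
f = 812/3875 = 0.20954839; Var(ȳ) = 0.79045161·108/812 = 0.10513396.
Var(Ŷ) = 3875² · 0.10513396 = 1.5786521 × 10^6.
SE(Ŷ) = √(1.5786521 × 10^6) = 1256.4.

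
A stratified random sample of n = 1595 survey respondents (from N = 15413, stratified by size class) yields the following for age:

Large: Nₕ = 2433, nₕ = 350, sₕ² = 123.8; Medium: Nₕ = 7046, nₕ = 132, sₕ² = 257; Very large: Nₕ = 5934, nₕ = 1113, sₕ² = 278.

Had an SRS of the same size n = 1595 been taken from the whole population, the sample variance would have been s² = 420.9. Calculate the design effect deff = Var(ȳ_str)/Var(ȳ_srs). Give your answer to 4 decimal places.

1.8467

Var(ȳ_str) = Σ Wₕ²(1−fₕ)sₕ²/nₕ with Wₕ = Nₕ/15413:
  Large: (2433/15413)²·(1−350/2433)·123.8/350 = 0.0075458753
  Medium: (7046/15413)²·(1−132/7046)·257/132 = 0.39926096
  Very large: (5934/15413)²·(1−1113/5934)·278/1113 = 0.030078761
  → Var(ȳ_str) = 0.4368856.
Var(ȳ_srs) = (1 − 1595/15413)·420.9/1595 = 0.23657903.
deff = 0.4368856 / 0.23657903 = 1.8467.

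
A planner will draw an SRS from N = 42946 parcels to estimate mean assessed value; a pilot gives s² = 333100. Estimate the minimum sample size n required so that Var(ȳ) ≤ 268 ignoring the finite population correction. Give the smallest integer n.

Without fpc, n₀ = s²/D = 333100/268 = 1242.9104.
Rounding up, n = 1243.

1243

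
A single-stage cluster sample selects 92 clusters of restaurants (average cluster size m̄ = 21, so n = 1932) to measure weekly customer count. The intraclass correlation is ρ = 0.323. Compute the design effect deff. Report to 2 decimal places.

7.46

deff = 1 + (21 − 1)·0.323 = 1 + 6.46 = 7.46.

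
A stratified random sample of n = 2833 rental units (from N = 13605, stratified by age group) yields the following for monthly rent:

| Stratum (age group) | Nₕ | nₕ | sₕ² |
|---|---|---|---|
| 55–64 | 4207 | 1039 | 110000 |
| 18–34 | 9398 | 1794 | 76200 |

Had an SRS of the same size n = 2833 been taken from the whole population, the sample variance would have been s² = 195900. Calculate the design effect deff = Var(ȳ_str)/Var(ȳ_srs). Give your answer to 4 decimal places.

0.4388

Var(ȳ_str) = Σ Wₕ²(1−fₕ)sₕ²/nₕ with Wₕ = Nₕ/13605:
  55–64: (4207/13605)²·(1−1039/4207)·110000/1039 = 7.6232073
  18–34: (9398/13605)²·(1−1794/9398)·76200/1794 = 16.398835
  → Var(ȳ_str) = 24.022042.
Var(ȳ_srs) = (1 − 2833/13605)·195900/2833 = 54.750194.
deff = 24.022042 / 54.750194 = 0.4388.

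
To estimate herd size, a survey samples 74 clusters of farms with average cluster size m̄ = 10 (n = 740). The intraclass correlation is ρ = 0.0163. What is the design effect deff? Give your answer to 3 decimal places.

deff = 1 + (10 − 1)·0.0163 = 1 + 0.1467 = 1.1467.

1.147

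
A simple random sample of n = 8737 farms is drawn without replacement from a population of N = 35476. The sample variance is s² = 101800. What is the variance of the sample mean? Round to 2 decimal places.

Under SRS without replacement, Var(ȳ) = (1 − f)·s²/n with f = n/N = 8737/35476 = 0.24627917.
Var(ȳ) = (1 − 0.24627917)·101800/8737 = 0.75372083·11.651597 = 8.782051.

8.78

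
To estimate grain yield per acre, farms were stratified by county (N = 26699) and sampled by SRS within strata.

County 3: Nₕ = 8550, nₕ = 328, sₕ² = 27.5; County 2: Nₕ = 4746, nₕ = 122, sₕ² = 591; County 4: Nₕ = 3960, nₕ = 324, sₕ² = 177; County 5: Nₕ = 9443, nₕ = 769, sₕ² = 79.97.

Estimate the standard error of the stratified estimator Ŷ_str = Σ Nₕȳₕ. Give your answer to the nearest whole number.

Var(Ŷ_str) = Σₕ Nₕ²(1 − fₕ)sₕ²/nₕ.
County 3: 8550²·(1 − 328/8550)·27.5/328 = 5.8938956 × 10^6.
County 2: 4746²·(1 − 122/4746)·591/122 = 1.0630978 × 10^8.
County 4: 3960²·(1 − 324/3960)·177/324 = 7.86588 × 10^6.
County 5: 9443²·(1 − 769/9443)·79.97/769 = 8.5178534 × 10^6.
Sum = 1.2858741 × 10^8.
SE = √(1.2858741 × 10^8) = 11340.

11340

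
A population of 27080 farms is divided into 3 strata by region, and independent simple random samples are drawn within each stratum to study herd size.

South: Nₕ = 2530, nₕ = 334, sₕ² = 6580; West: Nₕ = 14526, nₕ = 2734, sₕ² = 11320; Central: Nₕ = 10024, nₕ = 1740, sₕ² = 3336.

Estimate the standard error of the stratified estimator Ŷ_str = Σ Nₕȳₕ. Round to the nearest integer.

31271

Var(Ŷ_str) = Σₕ Nₕ²(1 − fₕ)sₕ²/nₕ.
South: 2530²·(1 − 334/2530)·6580/334 = 1.0945416 × 10^8.
West: 14526²·(1 − 2734/14526)·11320/2734 = 7.0922074 × 10^8.
Central: 10024²·(1 − 1740/10024)·3336/1740 = 1.5920545 × 10^8.
Sum = 9.7788035 × 10^8.
SE = √(9.7788035 × 10^8) = 31271.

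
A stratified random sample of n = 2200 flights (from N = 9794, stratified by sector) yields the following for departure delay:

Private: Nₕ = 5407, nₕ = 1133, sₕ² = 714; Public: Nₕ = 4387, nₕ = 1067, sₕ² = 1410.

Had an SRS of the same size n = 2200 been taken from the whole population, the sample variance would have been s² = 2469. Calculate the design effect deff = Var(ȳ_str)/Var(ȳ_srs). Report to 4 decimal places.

Var(ȳ_str) = Σ Wₕ²(1−fₕ)sₕ²/nₕ with Wₕ = Nₕ/9794:
  Private: (5407/9794)²·(1−1133/5407)·714/1133 = 0.1518235
  Public: (4387/9794)²·(1−1067/4387)·1410/1067 = 0.20065048
  → Var(ȳ_str) = 0.35247398.
Var(ȳ_srs) = (1 − 2200/9794)·2469/2200 = 0.87017961.
deff = 0.35247398 / 0.87017961 = 0.4051.

0.4051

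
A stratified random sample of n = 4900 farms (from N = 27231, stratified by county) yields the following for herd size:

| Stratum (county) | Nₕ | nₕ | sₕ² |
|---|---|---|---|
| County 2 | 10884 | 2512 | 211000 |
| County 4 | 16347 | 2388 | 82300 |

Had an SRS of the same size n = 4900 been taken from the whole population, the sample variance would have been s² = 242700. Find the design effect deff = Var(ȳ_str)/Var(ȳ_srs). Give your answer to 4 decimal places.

0.5152

Var(ȳ_str) = Σ Wₕ²(1−fₕ)sₕ²/nₕ with Wₕ = Nₕ/27231:
  County 2: (10884/27231)²·(1−2512/10884)·211000/2512 = 10.321751
  County 4: (16347/27231)²·(1−2388/16347)·82300/2388 = 10.605489
  → Var(ȳ_str) = 20.92724.
Var(ȳ_srs) = (1 − 4900/27231)·242700/4900 = 40.617976.
deff = 20.92724 / 40.617976 = 0.5152.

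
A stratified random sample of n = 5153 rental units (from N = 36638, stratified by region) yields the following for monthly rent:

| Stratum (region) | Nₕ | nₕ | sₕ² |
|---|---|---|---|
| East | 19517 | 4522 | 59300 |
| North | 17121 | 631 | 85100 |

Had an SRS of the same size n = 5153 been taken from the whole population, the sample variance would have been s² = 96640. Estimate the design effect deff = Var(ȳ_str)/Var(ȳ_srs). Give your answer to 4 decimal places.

1.9374

Var(ȳ_str) = Σ Wₕ²(1−fₕ)sₕ²/nₕ with Wₕ = Nₕ/36638:
  East: (19517/36638)²·(1−4522/19517)·59300/4522 = 2.8590395
  North: (17121/36638)²·(1−631/17121)·85100/631 = 28.36524
  → Var(ȳ_str) = 31.22428.
Var(ȳ_srs) = (1 − 5153/36638)·96640/5153 = 16.116425.
deff = 31.22428 / 16.116425 = 1.9374.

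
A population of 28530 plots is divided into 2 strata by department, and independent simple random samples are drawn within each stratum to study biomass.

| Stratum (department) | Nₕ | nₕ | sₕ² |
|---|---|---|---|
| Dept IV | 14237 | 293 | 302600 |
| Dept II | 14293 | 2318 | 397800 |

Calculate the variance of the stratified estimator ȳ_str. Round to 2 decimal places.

Var(ȳ_str) = Σₕ Wₕ²(1 − fₕ)sₕ²/nₕ with Wₕ = Nₕ/N, N = 28530.
Dept IV: Wₕ = 0.49901858; term = 0.49901858²·(1 − 0.02058018)·302600/293 = 251.88576.
Dept II: Wₕ = 0.50098142; term = 0.50098142²·(1 − 0.16217729)·397800/2318 = 36.086663.
Sum = 287.97242.

287.97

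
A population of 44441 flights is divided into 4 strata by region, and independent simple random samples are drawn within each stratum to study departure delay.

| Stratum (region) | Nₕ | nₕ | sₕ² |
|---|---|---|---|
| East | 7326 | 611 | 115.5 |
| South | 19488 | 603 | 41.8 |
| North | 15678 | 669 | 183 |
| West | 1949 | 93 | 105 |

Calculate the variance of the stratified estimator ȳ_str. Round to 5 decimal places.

Var(ȳ_str) = Σₕ Wₕ²(1 − fₕ)sₕ²/nₕ with Wₕ = Nₕ/N, N = 44441.
East: Wₕ = 0.16484778; term = 0.16484778²·(1 − 0.08340158)·115.5/611 = 0.0047085378.
South: Wₕ = 0.43851398; term = 0.43851398²·(1 − 0.03094212)·41.8/603 = 0.012917414.
North: Wₕ = 0.35278234; term = 0.35278234²·(1 − 0.04267126)·183/669 = 0.032591154.
West: Wₕ = 0.04385590; term = 0.04385590²·(1 − 0.04771678)·105/93 = 0.0020678952.
Sum = 0.052285001.

0.05229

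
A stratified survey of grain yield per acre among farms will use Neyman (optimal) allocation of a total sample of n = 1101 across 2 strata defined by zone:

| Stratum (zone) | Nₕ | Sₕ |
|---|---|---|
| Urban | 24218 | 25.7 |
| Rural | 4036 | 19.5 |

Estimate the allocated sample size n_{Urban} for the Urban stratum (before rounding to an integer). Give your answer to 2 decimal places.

977.41

Neyman allocation: nₕ = n·NₕSₕ / Σⱼ NⱼSⱼ.
Σ NⱼSⱼ = 24218·25.7 + 4036·19.5 = 701104.6.
n_{Urban} = 1101·24218·25.7 / 701104.6 = 977.41.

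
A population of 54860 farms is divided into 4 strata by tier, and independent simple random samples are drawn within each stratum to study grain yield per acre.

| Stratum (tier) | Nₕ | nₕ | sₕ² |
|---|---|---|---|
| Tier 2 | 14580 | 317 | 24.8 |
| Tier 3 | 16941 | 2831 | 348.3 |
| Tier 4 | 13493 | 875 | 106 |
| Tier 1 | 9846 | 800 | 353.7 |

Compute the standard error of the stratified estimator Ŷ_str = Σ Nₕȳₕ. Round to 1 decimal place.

Var(Ŷ_str) = Σₕ Nₕ²(1 − fₕ)sₕ²/nₕ.
Tier 2: 14580²·(1 − 317/14580)·24.8/317 = 1.6268999 × 10^7.
Tier 3: 16941²·(1 − 2831/16941)·348.3/2831 = 2.940896 × 10^7.
Tier 4: 13493²·(1 − 875/13493)·106/875 = 2.0625138 × 10^7.
Tier 1: 9846²·(1 − 800/9846)·353.7/800 = 3.937871 × 10^7.
Sum = 1.0568181 × 10^8.
SE = √(1.0568181 × 10^8) = 10280.2.

10280.2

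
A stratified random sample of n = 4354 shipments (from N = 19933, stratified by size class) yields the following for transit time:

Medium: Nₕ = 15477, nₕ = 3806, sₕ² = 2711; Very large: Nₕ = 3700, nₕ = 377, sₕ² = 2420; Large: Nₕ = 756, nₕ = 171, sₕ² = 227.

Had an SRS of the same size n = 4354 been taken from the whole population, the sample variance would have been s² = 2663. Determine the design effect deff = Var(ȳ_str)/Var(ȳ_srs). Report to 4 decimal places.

1.0961

Var(ȳ_str) = Σ Wₕ²(1−fₕ)sₕ²/nₕ with Wₕ = Nₕ/19933:
  Medium: (15477/19933)²·(1−3806/15477)·2711/3806 = 0.32382491
  Very large: (3700/19933)²·(1−377/3700)·2420/377 = 0.19863727
  Large: (756/19933)²·(1−171/756)·227/171 = 0.0014776177
  → Var(ȳ_str) = 0.5239398.
Var(ȳ_srs) = (1 − 4354/19933)·2663/4354 = 0.47802395.
deff = 0.5239398 / 0.47802395 = 1.0961.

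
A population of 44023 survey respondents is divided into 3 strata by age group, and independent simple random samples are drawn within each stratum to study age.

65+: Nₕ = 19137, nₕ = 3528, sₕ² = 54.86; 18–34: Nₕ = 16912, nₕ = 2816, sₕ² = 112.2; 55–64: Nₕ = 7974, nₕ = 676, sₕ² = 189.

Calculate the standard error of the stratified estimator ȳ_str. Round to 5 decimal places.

Var(ȳ_str) = Σₕ Wₕ²(1 − fₕ)sₕ²/nₕ with Wₕ = Nₕ/N, N = 44023.
65+: Wₕ = 0.43470459; term = 0.43470459²·(1 − 0.18435491)·54.86/3528 = 0.0023967178.
18–34: Wₕ = 0.38416282; term = 0.38416282²·(1 − 0.16650899)·112.2/2816 = 0.0049010801.
55–64: Wₕ = 0.18113259; term = 0.18113259²·(1 − 0.08477552)·189/676 = 0.0083952944.
Sum = 0.015693092.
SE = √(0.015693092) = 0.12527.

0.12527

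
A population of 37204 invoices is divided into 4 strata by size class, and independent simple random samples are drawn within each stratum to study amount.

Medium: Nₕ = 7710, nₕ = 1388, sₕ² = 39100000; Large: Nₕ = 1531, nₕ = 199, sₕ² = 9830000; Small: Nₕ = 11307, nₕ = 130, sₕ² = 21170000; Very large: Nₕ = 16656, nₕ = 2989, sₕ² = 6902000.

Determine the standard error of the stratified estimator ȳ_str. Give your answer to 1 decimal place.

127.7

Var(ȳ_str) = Σₕ Wₕ²(1 − fₕ)sₕ²/nₕ with Wₕ = Nₕ/N, N = 37204.
Medium: Wₕ = 0.20723578; term = 0.20723578²·(1 − 0.18002594)·39100000/1388 = 992.01192.
Large: Wₕ = 0.04115149; term = 0.04115149²·(1 − 0.12998040)·9830000/199 = 72.778079.
Small: Wₕ = 0.30391893; term = 0.30391893²·(1 − 0.01149730)·21170000/130 = 14868.627.
Very large: Wₕ = 0.44769380; term = 0.44769380²·(1 − 0.17945485)·6902000/2989 = 379.7639.
Sum = 16313.181.
SE = √(16313.181) = 127.7.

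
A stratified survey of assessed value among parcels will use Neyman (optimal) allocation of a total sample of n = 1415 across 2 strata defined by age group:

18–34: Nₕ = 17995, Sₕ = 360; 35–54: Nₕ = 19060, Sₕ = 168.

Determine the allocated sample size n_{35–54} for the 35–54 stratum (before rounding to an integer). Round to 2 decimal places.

Neyman allocation: nₕ = n·NₕSₕ / Σⱼ NⱼSⱼ.
Σ NⱼSⱼ = 17995·360 + 19060·168 = 9.68028 × 10^6.
n_{35–54} = 1415·19060·168 / (9.68028 × 10^6) = 468.06.

468.06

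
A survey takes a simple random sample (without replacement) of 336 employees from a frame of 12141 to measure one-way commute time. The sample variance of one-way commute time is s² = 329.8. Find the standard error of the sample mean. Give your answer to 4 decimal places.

Under SRS without replacement, Var(ȳ) = (1 − f)·s²/n with f = n/N = 336/12141 = 0.02767482.
Var(ȳ) = (1 − 0.02767482)·329.8/336 = 0.97232518·0.98154762 = 0.95438346.
SE(ȳ) = √(0.95438346) = 0.9769.

0.9769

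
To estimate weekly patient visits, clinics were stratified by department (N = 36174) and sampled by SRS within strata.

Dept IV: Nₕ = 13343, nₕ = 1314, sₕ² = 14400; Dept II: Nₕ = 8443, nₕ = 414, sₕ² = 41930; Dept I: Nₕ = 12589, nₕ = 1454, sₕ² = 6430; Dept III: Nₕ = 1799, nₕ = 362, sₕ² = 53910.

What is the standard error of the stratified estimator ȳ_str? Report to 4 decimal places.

2.7127

Var(ȳ_str) = Σₕ Wₕ²(1 − fₕ)sₕ²/nₕ with Wₕ = Nₕ/N, N = 36174.
Dept IV: Wₕ = 0.36885608; term = 0.36885608²·(1 − 0.09847860)·14400/1314 = 1.3441789.
Dept II: Wₕ = 0.23339968; term = 0.23339968²·(1 − 0.04903470)·41930/414 = 5.2467419.
Dept I: Wₕ = 0.34801238; term = 0.34801238²·(1 − 0.11549766)·6430/1454 = 0.47373443.
Dept III: Wₕ = 0.04973185; term = 0.04973185²·(1 − 0.20122290)·53910/362 = 0.29420878.
Sum = 7.358864.
SE = √(7.358864) = 2.7127.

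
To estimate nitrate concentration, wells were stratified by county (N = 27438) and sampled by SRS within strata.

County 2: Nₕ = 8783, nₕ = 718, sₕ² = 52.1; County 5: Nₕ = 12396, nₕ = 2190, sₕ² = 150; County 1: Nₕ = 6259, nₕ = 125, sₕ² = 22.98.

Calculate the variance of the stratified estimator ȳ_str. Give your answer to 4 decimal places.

0.0277

Var(ȳ_str) = Σₕ Wₕ²(1 − fₕ)sₕ²/nₕ with Wₕ = Nₕ/N, N = 27438.
County 2: Wₕ = 0.32010351; term = 0.32010351²·(1 − 0.08174883)·52.1/718 = 0.0068274044.
County 5: Wₕ = 0.45178220; term = 0.45178220²·(1 − 0.17666989)·150/2190 = 0.011510107.
County 1: Wₕ = 0.22811429; term = 0.22811429²·(1 − 0.01997124)·22.98/125 = 0.009375271.
Sum = 0.027712782.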